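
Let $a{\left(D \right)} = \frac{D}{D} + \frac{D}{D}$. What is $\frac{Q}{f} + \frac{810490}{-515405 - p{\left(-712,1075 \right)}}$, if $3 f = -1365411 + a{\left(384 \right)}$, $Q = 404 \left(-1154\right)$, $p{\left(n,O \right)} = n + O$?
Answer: $- \frac{192636229373}{352117134556} \approx -0.54708$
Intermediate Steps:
$p{\left(n,O \right)} = O + n$
$a{\left(D \right)} = 2$ ($a{\left(D \right)} = 1 + 1 = 2$)
$Q = -466216$
$f = - \frac{1365409}{3}$ ($f = \frac{-1365411 + 2}{3} = \frac{1}{3} \left(-1365409\right) = - \frac{1365409}{3} \approx -4.5514 \cdot 10^{5}$)
$\frac{Q}{f} + \frac{810490}{-515405 - p{\left(-712,1075 \right)}} = - \frac{466216}{- \frac{1365409}{3}} + \frac{810490}{-515405 - \left(1075 - 712\right)} = \left(-466216\right) \left(- \frac{3}{1365409}\right) + \frac{810490}{-515405 - 363} = \frac{1398648}{1365409} + \frac{810490}{-515405 - 363} = \frac{1398648}{1365409} + \frac{810490}{-515768} = \frac{1398648}{1365409} + 810490 \left(- \frac{1}{515768}\right) = \frac{1398648}{1365409} - \frac{405245}{257884} = - \frac{192636229373}{352117134556}$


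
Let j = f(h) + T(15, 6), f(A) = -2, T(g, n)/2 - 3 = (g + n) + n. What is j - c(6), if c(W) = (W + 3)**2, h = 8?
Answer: -23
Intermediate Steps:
T(g, n) = 6 + 2*g + 4*n (T(g, n) = 6 + 2*((g + n) + n) = 6 + 2*(g + 2*n) = 6 + (2*g + 4*n) = 6 + 2*g + 4*n)
c(W) = (3 + W)**2
j = 58 (j = -2 + (6 + 2*15 + 4*6) = -2 + (6 + 30 + 24) = -2 + 60 = 58)
j - c(6) = 58 - (3 + 6)**2 = 58 - 1*9**2 = 58 - 1*81 = 58 - 81 = -23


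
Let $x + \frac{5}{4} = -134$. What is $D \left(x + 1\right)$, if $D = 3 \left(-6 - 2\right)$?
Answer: $3222$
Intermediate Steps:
$x = - \frac{541}{4}$ ($x = - \frac{5}{4} - 134 = - \frac{541}{4} \approx -135.25$)
$D = -24$ ($D = 3 \left(-8\right) = -24$)
$D \left(x + 1\right) = - 24 \left(- \frac{541}{4} + 1\right) = \left(-24\right) \left(- \frac{537}{4}\right) = 3222$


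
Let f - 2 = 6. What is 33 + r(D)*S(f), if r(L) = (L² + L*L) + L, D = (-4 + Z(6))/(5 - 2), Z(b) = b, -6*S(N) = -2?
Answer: 905/27 ≈ 33.518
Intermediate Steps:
f = 8 (f = 2 + 6 = 8)
S(N) = ⅓ (S(N) = -⅙*(-2) = ⅓)
D = ⅔ (D = (-4 + 6)/(5 - 2) = 2/3 = 2*(⅓) = ⅔ ≈ 0.66667)
r(L) = L + 2*L² (r(L) = (L² + L²) + L = 2*L² + L = L + 2*L²)
33 + r(D)*S(f) = 33 + (2*(1 + 2*(⅔))/3)*(⅓) = 33 + (2*(1 + 4/3)/3)*(⅓) = 33 + ((⅔)*(7/3))*(⅓) = 33 + (14/9)*(⅓) = 33 + 14/27 = 905/27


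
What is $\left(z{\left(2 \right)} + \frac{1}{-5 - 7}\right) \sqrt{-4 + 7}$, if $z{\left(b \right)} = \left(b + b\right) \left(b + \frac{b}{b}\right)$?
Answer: $\frac{143 \sqrt{3}}{12} \approx 20.64$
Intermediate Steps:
$z{\left(b \right)} = 2 b \left(1 + b\right)$ ($z{\left(b \right)} = 2 b \left(b + 1\right) = 2 b \left(1 + b\right)$)
$\left(z{\left(2 \right)} + \frac{1}{-5 - 7}\right) \sqrt{-4 + 7} = \left(2 \cdot 2 \left(1 + 2\right) + \frac{1}{-5 - 7}\right) \sqrt{-4 + 7} = \left(2 \cdot 2 \cdot 3 + \frac{1}{-12}\right) \sqrt{3} = \left(12 - \frac{1}{12}\right) \sqrt{3} = \frac{143 \sqrt{3}}{12}$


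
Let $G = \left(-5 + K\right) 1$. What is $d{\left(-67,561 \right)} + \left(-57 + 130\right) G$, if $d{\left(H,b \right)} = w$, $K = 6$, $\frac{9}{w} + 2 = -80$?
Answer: $\frac{5977}{82} \approx 72.89$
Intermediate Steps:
$w = - \frac{9}{82}$ ($w = \frac{9}{-2 - 80} = \frac{9}{-82} = 9 \left(- \frac{1}{82}\right) = - \frac{9}{82} \approx -0.10976$)
$d{\left(H,b \right)} = - \frac{9}{82}$
$G = 1$ ($G = \left(-5 + 6\right) 1 = 1 \cdot 1 = 1$)
$d{\left(-67,561 \right)} + \left(-57 + 130\right) G = - \frac{9}{82} + \left(-57 + 130\right) 1 = - \frac{9}{82} + 73 \cdot 1 = - \frac{9}{82} + 73 = \frac{5977}{82}$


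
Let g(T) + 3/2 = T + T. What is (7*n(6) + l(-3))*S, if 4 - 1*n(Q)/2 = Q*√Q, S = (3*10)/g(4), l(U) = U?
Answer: 3180/13 - 5040*√6/13 ≈ -705.03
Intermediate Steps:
g(T) = -3/2 + 2*T (g(T) = -3/2 + (T + T) = -3/2 + 2*T)
S = 60/13 (S = (3*10)/(-3/2 + 2*4) = 30/(-3/2 + 8) = 30/(13/2) = 30*(2/13) = 60/13 ≈ 4.6154)
n(Q) = 8 - 2*Q^(3/2) (n(Q) = 8 - 2*Q*√Q = 8 - 2*Q^(3/2))
(7*n(6) + l(-3))*S = (7*(8 - 12*√6) - 3)*(60/13) = ((56 - 84*√6) - 3)*(60/13) = (53 - 84*√6)*(60/13) = 3180/13 - 5040*√6/13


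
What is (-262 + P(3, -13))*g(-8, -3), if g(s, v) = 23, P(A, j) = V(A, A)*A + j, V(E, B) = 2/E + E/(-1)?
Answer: -6486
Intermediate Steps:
V(E, B) = -E + 2/E (V(E, B) = 2/E + E*(-1) = 2/E - E = -E + 2/E)
P(A, j) = j + A*(-A + 2/A) (P(A, j) = (-A + 2/A)*A + j = A*(-A + 2/A) + j = j + A*(-A + 2/A))
(-262 + P(3, -13))*g(-8, -3) = (-262 + (2 - 13 - 1*3²))*23 = (-262 + (2 - 13 - 1*9))*23 = (-262 + (2 - 13 - 9))*23 = (-262 - 20)*23 = -282*23 = -6486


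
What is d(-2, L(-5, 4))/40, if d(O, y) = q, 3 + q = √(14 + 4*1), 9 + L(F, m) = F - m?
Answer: -3/40 + 3*√2/40 ≈ 0.031066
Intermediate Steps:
L(F, m) = -9 + F - m (L(F, m) = -9 + (F - m) = -9 + F - m)
q = -3 + 3*√2 (q = -3 + √(14 + 4*1) = -3 + √(14 + 4) = -3 + √18 = -3 + 3*√2 ≈ 1.2426)
d(O, y) = -3 + 3*√2
d(-2, L(-5, 4))/40 = (-3 + 3*√2)/40 = (-3 + 3*√2)*(1/40) = -3/40 + 3*√2/40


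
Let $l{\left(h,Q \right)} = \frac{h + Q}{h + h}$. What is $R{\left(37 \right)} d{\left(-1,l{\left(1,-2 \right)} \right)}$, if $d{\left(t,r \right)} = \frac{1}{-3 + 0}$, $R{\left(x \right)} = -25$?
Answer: $\frac{25}{3} \approx 8.3333$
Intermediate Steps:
$l{\left(h,Q \right)} = \frac{Q + h}{2 h}$
$d{\left(t,r \right)} = - \frac{1}{3}$ ($d{\left(t,r \right)} = \frac{1}{-3} = - \frac{1}{3}$)
$R{\left(37 \right)} d{\left(-1,l{\left(1,-2 \right)} \right)} = \left(-25\right) \left(- \frac{1}{3}\right) = \frac{25}{3}$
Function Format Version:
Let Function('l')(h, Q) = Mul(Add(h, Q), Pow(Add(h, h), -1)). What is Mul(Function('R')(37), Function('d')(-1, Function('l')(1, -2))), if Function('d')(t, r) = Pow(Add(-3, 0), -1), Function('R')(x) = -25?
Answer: Rational(25, 3) ≈ 8.3333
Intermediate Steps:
Function('l')(h, Q) = Mul(Rational(1, 2), Pow(h, -1), Add(Q, h)) (Function('l')(h, Q) = Mul(Add(Q, h), Pow(Mul(2, h), -1)) = Mul(Add(Q, h), Mul(Rational(1, 2), Pow(h, -1))) = Mul(Rational(1, 2), Pow(h, -1), Add(Q, h)))
Function('d')(t, r) = Rational(-1, 3) (Function('d')(t, r) = Pow(-3, -1) = Rational(-1, 3))
Mul(Function('R')(37), Function('d')(-1, Function('l')(1, -2))) = Mul(-25, Rational(-1, 3)) = Rational(25, 3)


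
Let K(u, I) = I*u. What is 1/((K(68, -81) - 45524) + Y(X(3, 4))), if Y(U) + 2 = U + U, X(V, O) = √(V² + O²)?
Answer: -1/51024 ≈ -1.9599e-5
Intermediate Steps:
X(V, O) = √(O² + V²)
Y(U) = -2 + 2*U (Y(U) = -2 + (U + U) = -2 + 2*U)
1/((K(68, -81) - 45524) + Y(X(3, 4))) = 1/((-81*68 - 45524) + (-2 + 2*√(4² + 3²))) = 1/((-5508 - 45524) + (-2 + 2*√(16 + 9))) = 1/(-51032 + (-2 + 2*√25)) = 1/(-51032 + (-2 + 2*5)) = 1/(-51032 + (-2 + 10)) = 1/(-51032 + 8) = 1/(-51024) = -1/51024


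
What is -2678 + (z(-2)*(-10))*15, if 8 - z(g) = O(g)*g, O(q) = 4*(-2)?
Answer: -1478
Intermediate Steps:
O(q) = -8
z(g) = 8 + 8*g (z(g) = 8 - (-8)*g = 8 + 8*g)
-2678 + (z(-2)*(-10))*15 = -2678 + ((8 + 8*(-2))*(-10))*15 = -2678 + ((8 - 16)*(-10))*15 = -2678 - 8*(-10)*15 = -2678 + 80*15 = -2678 + 1200 = -1478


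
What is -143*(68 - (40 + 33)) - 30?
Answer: 685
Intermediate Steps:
-143*(68 - (40 + 33)) - 30 = -143*(68 - 1*73) - 30 = -143*(68 - 73) - 30 = -143*(-5) - 30 = 715 - 30 = 685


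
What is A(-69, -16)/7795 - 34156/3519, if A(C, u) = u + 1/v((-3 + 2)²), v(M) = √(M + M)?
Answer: -266302324/27430605 + √2/15590 ≈ -9.7081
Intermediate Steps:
v(M) = √2*√M (v(M) = √(2*M) = √2*√M)
A(C, u) = u + √2/2 (A(C, u) = u + 1/(√2*√((-3 + 2)²)) = u + 1/(√2*√((-1)²)) = u + 1/(√2*√1) = u + 1/(√2*1) = u + 1/(√2) = u + √2/2)
A(-69, -16)/7795 - 34156/3519 = (-16 + √2/2)/7795 - 34156/3519 = (-16 + √2/2)*(1/7795) - 34156*1/3519 = (-16/7795 + √2/15590) - 34156/3519 = -266302324/27430605 + √2/15590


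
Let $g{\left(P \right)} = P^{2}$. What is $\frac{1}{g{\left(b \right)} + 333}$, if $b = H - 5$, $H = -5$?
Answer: $\frac{1}{433} \approx 0.0023095$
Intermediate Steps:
$b = -10$ ($b = -5 - 5 = -10$)
$\frac{1}{g{\left(b \right)} + 333} = \frac{1}{\left(-10\right)^{2} + 333} = \frac{1}{100 + 333} = \frac{1}{433}$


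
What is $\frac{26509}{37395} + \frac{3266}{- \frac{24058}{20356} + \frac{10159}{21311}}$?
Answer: $- \frac{26486801505425107}{5719629457215} \approx -4630.9$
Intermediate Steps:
$\frac{26509}{37395} + \frac{3266}{- \frac{24058}{20356} + \frac{10159}{21311}} = 26509 \cdot \frac{1}{37395} + \frac{3266}{\left(-24058\right) \frac{1}{20356} + 10159 \cdot \frac{1}{21311}} = \frac{26509}{37395} + \frac{3266}{- \frac{12029}{10178} + \frac{10159}{21311}} = \frac{26509}{37395} + \frac{3266}{- \frac{152951717}{216903358}} = \frac{26509}{37395} + 3266 \left(- \frac{216903358}{152951717}\right) = \frac{26509}{37395} - \frac{708406367228}{152951717} = - \frac{26486801505425107}{5719629457215}$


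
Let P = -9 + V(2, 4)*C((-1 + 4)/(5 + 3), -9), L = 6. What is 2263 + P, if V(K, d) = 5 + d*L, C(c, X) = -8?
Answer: 2022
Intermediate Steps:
V(K, d) = 5 + 6*d (V(K, d) = 5 + d*6 = 5 + 6*d)
P = -241 (P = -9 + (5 + 6*4)*(-8) = -9 + (5 + 24)*(-8) = -9 + 29*(-8) = -9 - 232 = -241)
2263 + P = 2263 - 241 = 2022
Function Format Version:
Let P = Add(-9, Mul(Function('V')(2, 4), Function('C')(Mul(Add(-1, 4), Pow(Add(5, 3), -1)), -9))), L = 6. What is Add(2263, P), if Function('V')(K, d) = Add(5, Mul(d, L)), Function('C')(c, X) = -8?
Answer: 2022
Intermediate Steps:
Function('V')(K, d) = Add(5, Mul(6, d)) (Function('V')(K, d) = Add(5, Mul(d, 6)) = Add(5, Mul(6, d)))
P = -241 (P = Add(-9, Mul(Add(5, Mul(6, 4)), -8)) = Add(-9, Mul(Add(5, 24), -8)) = Add(-9, Mul(29, -8)) = Add(-9, -232) = -241)
Add(2263, P) = Add(2263, -241) = 2022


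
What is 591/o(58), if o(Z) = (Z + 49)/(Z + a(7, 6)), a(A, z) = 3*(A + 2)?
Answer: 50235/107 ≈ 469.49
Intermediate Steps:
a(A, z) = 6 + 3*A (a(A, z) = 3*(2 + A) = 6 + 3*A)
o(Z) = (49 + Z)/(27 + Z) (o(Z) = (Z + 49)/(Z + (6 + 3*7)) = (49 + Z)/(Z + (6 + 21)) = (49 + Z)/(Z + 27) = (49 + Z)/(27 + Z))
591/o(58) = 591/(((49 + 58)/(27 + 58))) = 591/((107/85)) = 591/(((1/85)*107)) = 591/(107/85) = 591*(85/107) = 50235/107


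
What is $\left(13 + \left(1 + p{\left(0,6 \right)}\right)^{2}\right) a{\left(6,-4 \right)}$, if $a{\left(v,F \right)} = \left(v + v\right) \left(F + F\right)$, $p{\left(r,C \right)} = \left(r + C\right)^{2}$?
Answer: $-132672$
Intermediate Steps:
$p{\left(r,C \right)} = \left(C + r\right)^{2}$
$a{\left(v,F \right)} = 4 F v$ ($a{\left(v,F \right)} = 2 v 2 F = 4 F v$)
$\left(13 + \left(1 + p{\left(0,6 \right)}\right)^{2}\right) a{\left(6,-4 \right)} = \left(13 + \left(1 + \left(6 + 0\right)^{2}\right)^{2}\right) 4 \left(-4\right) 6 = \left(13 + \left(1 + 6^{2}\right)^{2}\right) \left(-96\right) = \left(13 + \left(1 + 36\right)^{2}\right) \left(-96\right) = \left(13 + 37^{2}\right) \left(-96\right) = \left(13 + 1369\right) \left(-96\right) = 1382 \left(-96\right) = -132672$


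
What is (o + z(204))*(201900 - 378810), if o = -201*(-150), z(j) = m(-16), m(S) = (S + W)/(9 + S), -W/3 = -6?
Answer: -37336501680/7 ≈ -5.3338e+9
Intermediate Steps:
W = 18 (W = -3*(-6) = 18)
m(S) = (18 + S)/(9 + S) (m(S) = (S + 18)/(9 + S) = (18 + S)/(9 + S))
z(j) = -2/7 (z(j) = (18 - 16)/(9 - 16) = 2/(-7) = -1/7*2 = -2/7)
o = 30150
(o + z(204))*(201900 - 378810) = (30150 - 2/7)*(201900 - 378810) = (211048/7)*(-176910) = -37336501680/7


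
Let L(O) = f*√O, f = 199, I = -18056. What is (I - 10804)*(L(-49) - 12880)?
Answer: 371716800 - 40201980*I ≈ 3.7172e+8 - 4.0202e+7*I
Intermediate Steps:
L(O) = 199*√O
(I - 10804)*(L(-49) - 12880) = (-18056 - 10804)*(199*√(-49) - 12880) = -28860*(199*(7*I) - 12880) = -28860*(1393*I - 12880) = -28860*(-12880 + 1393*I) = 371716800 - 40201980*I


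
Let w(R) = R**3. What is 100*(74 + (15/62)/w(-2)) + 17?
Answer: 919333/124 ≈ 7414.0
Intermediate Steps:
100*(74 + (15/62)/w(-2)) + 17 = 100*(74 + (15/62)/((-2)**3)) + 17 = 100*(74 + (15*(1/62))/(-8)) + 17 = 100*(74 + (15/62)*(-1/8)) + 17 = 100*(74 - 15/496) + 17 = 100*(36689/496) + 17 = 917225/124 + 17 = 919333/124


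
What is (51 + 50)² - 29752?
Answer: -19551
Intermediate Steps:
(51 + 50)² - 29752 = 101² - 29752 = 10201 - 29752 = -19551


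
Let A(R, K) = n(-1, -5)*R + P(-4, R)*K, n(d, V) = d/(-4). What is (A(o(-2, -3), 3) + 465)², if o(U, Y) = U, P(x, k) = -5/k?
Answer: 222784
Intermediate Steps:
n(d, V) = -d/4 (n(d, V) = d*(-¼) = -d/4)
A(R, K) = R/4 - 5*K/R (A(R, K) = (-¼*(-1))*R + (-5/R)*K = R/4 - 5*K/R)
(A(o(-2, -3), 3) + 465)² = (((¼)*(-2) - 5*3/(-2)) + 465)² = ((-½ - 5*3*(-½)) + 465)² = ((-½ + 15/2) + 465)² = (7 + 465)² = 472² = 222784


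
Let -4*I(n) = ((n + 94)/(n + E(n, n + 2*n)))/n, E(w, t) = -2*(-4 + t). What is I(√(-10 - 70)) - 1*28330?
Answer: (-22664047*√5 - 9065610*I)/(160*(2*I + 5*√5)) ≈ -28330.0 + 0.0047665*I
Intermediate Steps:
E(w, t) = 8 - 2*t
I(n) = -(94 + n)/(4*n*(8 - 5*n)) (I(n) = -(n + 94)/(n + (8 - 2*(n + 2*n)))/(4*n) = -(94 + n)/(n + (8 - 6*n))/(4*n) = -(94 + n)/(8 - 5*n)/(4*n) = -(94 + n)/(4*n*(8 - 5*n)))
I(√(-10 - 70)) - 1*28330 = (94 + √(-10 - 70))/(4*(√(-10 - 70))*(-8 + 5*√(-10 - 70))) - 1*28330 = (94 + √(-80))/(4*(√(-80))*(-8 + 5*√(-80))) - 28330 = (94 + 4*I*√5)/(4*((4*I*√5))*(-8 + 5*(4*I*√5))) - 28330 = (-I*√5/20)*(94 + 4*I*√5)/(4*(-8 + 20*I*√5)) - 28330 = -I*√5*(94 + 4*I*√5)/(80*(-8 + 20*I*√5)) - 28330 = -28330 - I*√5*(94 + 4*I*√5)/(80*(-8 + 20*I*√5))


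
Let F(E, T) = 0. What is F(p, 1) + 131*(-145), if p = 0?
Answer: -18995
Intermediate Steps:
F(p, 1) + 131*(-145) = 0 + 131*(-145) = 0 - 18995 = -18995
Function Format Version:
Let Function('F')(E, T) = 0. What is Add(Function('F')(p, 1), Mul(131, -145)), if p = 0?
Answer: -18995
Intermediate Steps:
Add(Function('F')(p, 1), Mul(131, -145)) = Add(0, Mul(131, -145)) = Add(0, -18995) = -18995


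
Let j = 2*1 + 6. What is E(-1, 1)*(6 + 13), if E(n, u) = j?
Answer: 152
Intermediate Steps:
j = 8 (j = 2 + 6 = 8)
E(n, u) = 8
E(-1, 1)*(6 + 13) = 8*(6 + 13) = 8*19 = 152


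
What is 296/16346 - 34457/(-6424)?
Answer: 25687983/4773032 ≈ 5.3819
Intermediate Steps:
296/16346 - 34457/(-6424) = 296*(1/16346) - 34457*(-1/6424) = 148/8173 + 34457/6424 = 25687983/4773032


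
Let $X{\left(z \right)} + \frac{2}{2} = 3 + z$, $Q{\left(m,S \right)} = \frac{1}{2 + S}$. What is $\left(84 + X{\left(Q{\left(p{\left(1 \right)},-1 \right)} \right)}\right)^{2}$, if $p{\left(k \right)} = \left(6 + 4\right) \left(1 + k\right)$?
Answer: $7569$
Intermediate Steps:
$p{\left(k \right)} = 10 + 10 k$ ($p{\left(k \right)} = 10 \left(1 + k\right) = 10 + 10 k$)
$X{\left(z \right)} = 2 + z$ ($X{\left(z \right)} = -1 + \left(3 + z\right) = 2 + z$)
$\left(84 + X{\left(Q{\left(p{\left(1 \right)},-1 \right)} \right)}\right)^{2} = \left(84 + \left(2 + \frac{1}{2 - 1}\right)\right)^{2} = \left(84 + \left(2 + 1^{-1}\right)\right)^{2} = \left(84 + \left(2 + 1\right)\right)^{2} = \left(84 + 3\right)^{2} = 87^{2} = 7569$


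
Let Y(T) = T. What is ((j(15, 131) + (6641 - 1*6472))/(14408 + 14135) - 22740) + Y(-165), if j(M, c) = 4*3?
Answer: -653777234/28543 ≈ -22905.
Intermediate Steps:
j(M, c) = 12
((j(15, 131) + (6641 - 1*6472))/(14408 + 14135) - 22740) + Y(-165) = ((12 + (6641 - 1*6472))/(14408 + 14135) - 22740) - 165 = ((12 + (6641 - 6472))/28543 - 22740) - 165 = ((12 + 169)*(1/28543) - 22740) - 165 = (181*(1/28543) - 22740) - 165 = (181/28543 - 22740) - 165 = -649067639/28543 - 165 = -653777234/28543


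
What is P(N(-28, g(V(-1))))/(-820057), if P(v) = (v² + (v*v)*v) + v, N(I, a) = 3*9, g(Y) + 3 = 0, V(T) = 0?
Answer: -20439/820057 ≈ -0.024924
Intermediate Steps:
g(Y) = -3 (g(Y) = -3 + 0 = -3)
N(I, a) = 27
P(v) = v + v² + v³ (P(v) = (v² + v²*v) + v = (v² + v³) + v = v + v² + v³)
P(N(-28, g(V(-1))))/(-820057) = (27*(1 + 27 + 27²))/(-820057) = (27*(1 + 27 + 729))*(-1/820057) = (27*757)*(-1/820057) = 20439*(-1/820057) = -20439/820057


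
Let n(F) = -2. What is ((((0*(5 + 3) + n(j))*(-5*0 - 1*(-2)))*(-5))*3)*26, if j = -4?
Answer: 1560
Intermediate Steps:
((((0*(5 + 3) + n(j))*(-5*0 - 1*(-2)))*(-5))*3)*26 = ((((0*(5 + 3) - 2)*(-5*0 - 1*(-2)))*(-5))*3)*26 = ((((0*8 - 2)*(0 + 2))*(-5))*3)*26 = ((((0 - 2)*2)*(-5))*3)*26 = ((-2*2*(-5))*3)*26 = (-4*(-5)*3)*26 = (20*3)*26 = 60*26 = 1560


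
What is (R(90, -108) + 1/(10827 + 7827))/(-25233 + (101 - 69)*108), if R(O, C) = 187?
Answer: -3488299/406228158 ≈ -0.0085870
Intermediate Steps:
(R(90, -108) + 1/(10827 + 7827))/(-25233 + (101 - 69)*108) = (187 + 1/(10827 + 7827))/(-25233 + (101 - 69)*108) = (187 + 1/18654)/(-25233 + 32*108) = (187 + 1/18654)/(-25233 + 3456) = (3488299/18654)/(-21777) = (3488299/18654)*(-1/21777) = -3488299/406228158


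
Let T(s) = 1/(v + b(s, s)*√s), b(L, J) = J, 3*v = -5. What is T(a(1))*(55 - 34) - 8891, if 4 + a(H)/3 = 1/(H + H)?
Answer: (-560133*√42 + 178072*I)/(-20*I + 63*√42) ≈ -8891.0 + 0.61574*I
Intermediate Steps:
v = -5/3 (v = (⅓)*(-5) = -5/3 ≈ -1.6667)
a(H) = -12 + 3/(2*H) (a(H) = -12 + 3/(H + H) = -12 + 3/((2*H)) = -12 + 3*(1/(2*H)) = -12 + 3/(2*H))
T(s) = 1/(-5/3 + s^(3/2)) (T(s) = 1/(-5/3 + s*√s) = 1/(-5/3 + s^(3/2)))
T(a(1))*(55 - 34) - 8891 = (3/(-5 + 3*(-12 + (3/2)/1)^(3/2)))*(55 - 34) - 8891 = (3/(-5 + 3*(-12 + (3/2)*1)^(3/2)))*21 - 8891 = (3/(-5 + 3*(-12 + 3/2)^(3/2)))*21 - 8891 = (3/(-5 + 3*(-21/2)^(3/2)))*21 - 8891 = (3/(-5 + 3*(-21*I*√42/4)))*21 - 8891 = (3/(-5 - 63*I*√42/4))*21 - 8891 = 63/(-5 - 63*I*√42/4) - 8891 = -8891 + 63/(-5 - 63*I*√42/4)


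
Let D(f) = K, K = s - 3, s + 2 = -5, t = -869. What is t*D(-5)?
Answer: 8690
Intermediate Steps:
s = -7 (s = -2 - 5 = -7)
K = -10 (K = -7 - 3 = -10)
D(f) = -10
t*D(-5) = -869*(-10) = 8690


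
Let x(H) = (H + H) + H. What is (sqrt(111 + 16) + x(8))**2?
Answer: (24 + sqrt(127))**2 ≈ 1243.9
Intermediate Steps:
x(H) = 3*H (x(H) = 2*H + H = 3*H)
(sqrt(111 + 16) + x(8))**2 = (sqrt(111 + 16) + 3*8)**2 = (sqrt(127) + 24)**2 = (24 + sqrt(127))**2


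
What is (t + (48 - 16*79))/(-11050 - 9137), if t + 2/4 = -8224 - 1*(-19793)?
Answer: -20705/40374 ≈ -0.51283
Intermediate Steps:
t = 23137/2 (t = -1/2 + (-8224 - 1*(-19793)) = -1/2 + (-8224 + 19793) = -1/2 + 11569 = 23137/2 ≈ 11569.)
(t + (48 - 16*79))/(-11050 - 9137) = (23137/2 + (48 - 16*79))/(-11050 - 9137) = (23137/2 + (48 - 1264))/(-20187) = (23137/2 - 1216)*(-1/20187) = (20705/2)*(-1/20187) = -20705/40374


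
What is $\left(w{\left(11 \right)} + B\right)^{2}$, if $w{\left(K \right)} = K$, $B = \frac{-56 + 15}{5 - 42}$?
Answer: $\frac{200704}{1369} \approx 146.61$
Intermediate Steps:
$B = \frac{41}{37}$ ($B = - \frac{41}{-37} = \left(-41\right) \left(- \frac{1}{37}\right) = \frac{41}{37} \approx 1.1081$)
$\left(w{\left(11 \right)} + B\right)^{2} = \left(11 + \frac{41}{37}\right)^{2} = \left(\frac{448}{37}\right)^{2} = \frac{200704}{1369}$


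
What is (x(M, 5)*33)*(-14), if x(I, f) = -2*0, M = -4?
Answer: 0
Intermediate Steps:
x(I, f) = 0
(x(M, 5)*33)*(-14) = (0*33)*(-14) = 0*(-14) = 0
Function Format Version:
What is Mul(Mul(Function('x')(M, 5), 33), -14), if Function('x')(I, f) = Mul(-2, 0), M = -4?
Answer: 0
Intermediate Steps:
Function('x')(I, f) = 0
Mul(Mul(Function('x')(M, 5), 33), -14) = Mul(Mul(0, 33), -14) = Mul(0, -14) = 0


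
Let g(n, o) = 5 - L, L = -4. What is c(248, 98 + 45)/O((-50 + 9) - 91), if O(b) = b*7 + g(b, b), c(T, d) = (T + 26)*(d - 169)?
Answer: 7124/915 ≈ 7.7858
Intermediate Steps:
c(T, d) = (-169 + d)*(26 + T) (c(T, d) = (26 + T)*(-169 + d) = (-169 + d)*(26 + T))
g(n, o) = 9 (g(n, o) = 5 - 1*(-4) = 5 + 4 = 9)
O(b) = 9 + 7*b (O(b) = b*7 + 9 = 7*b + 9 = 9 + 7*b)
c(248, 98 + 45)/O((-50 + 9) - 91) = (-4394 - 169*248 + 26*(98 + 45) + 248*(98 + 45))/(9 + 7*((-50 + 9) - 91)) = (-4394 - 41912 + 26*143 + 248*143)/(9 + 7*(-41 - 91)) = (-4394 - 41912 + 3718 + 35464)/(9 + 7*(-132)) = -7124/(9 - 924) = -7124/(-915) = -7124*(-1/915) = 7124/915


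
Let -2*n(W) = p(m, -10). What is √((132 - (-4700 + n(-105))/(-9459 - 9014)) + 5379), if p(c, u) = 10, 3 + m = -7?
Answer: √38378599246/2639 ≈ 74.234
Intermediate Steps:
m = -10 (m = -3 - 7 = -10)
n(W) = -5 (n(W) = -½*10 = -5)
√((132 - (-4700 + n(-105))/(-9459 - 9014)) + 5379) = √((132 - (-4700 - 5)/(-9459 - 9014)) + 5379) = √((132 - (-4705)/(-18473)) + 5379) = √((132 - (-4705)*(-1)/18473) + 5379) = √((132 - 1*4705/18473) + 5379) = √((132 - 4705/18473) + 5379) = √(2433731/18473 + 5379) = √(101799998/18473) = √38378599246/2639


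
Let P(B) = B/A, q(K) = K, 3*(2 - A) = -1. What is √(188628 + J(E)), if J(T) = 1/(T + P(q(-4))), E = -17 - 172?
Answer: √336177527955/1335 ≈ 434.31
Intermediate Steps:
A = 7/3 (A = 2 - ⅓*(-1) = 2 + ⅓ = 7/3 ≈ 2.3333)
E = -189
P(B) = 3*B/7 (P(B) = B/(7/3) = B*(3/7) = 3*B/7)
J(T) = 1/(-12/7 + T) (J(T) = 1/(T + (3/7)*(-4)) = 1/(T - 12/7) = 1/(-12/7 + T))
√(188628 + J(E)) = √(188628 + 7/(-12 + 7*(-189))) = √(188628 + 7/(-12 - 1323)) = √(188628 + 7/(-1335)) = √(188628 + 7*(-1/1335)) = √(188628 - 7/1335) = √(251818373/1335) = √336177527955/1335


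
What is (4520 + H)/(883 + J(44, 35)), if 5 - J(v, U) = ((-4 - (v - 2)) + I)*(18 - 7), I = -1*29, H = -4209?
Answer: 311/1713 ≈ 0.18155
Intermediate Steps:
I = -29
J(v, U) = 346 + 11*v (J(v, U) = 5 - ((-4 - (v - 2)) - 29)*(18 - 7) = 5 - ((-4 - (-2 + v)) - 29)*11 = 5 - ((-4 + (2 - v)) - 29)*11 = 5 - ((-2 - v) - 29)*11 = 5 - (-31 - v)*11 = 5 - (-341 - 11*v) = 5 + (341 + 11*v) = 346 + 11*v)
(4520 + H)/(883 + J(44, 35)) = (4520 - 4209)/(883 + (346 + 11*44)) = 311/(883 + (346 + 484)) = 311/(883 + 830) = 311/1713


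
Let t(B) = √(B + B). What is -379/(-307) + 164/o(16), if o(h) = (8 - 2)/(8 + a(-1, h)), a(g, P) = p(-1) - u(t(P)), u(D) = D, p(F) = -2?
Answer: 50727/307 - 328*√2/3 ≈ 10.614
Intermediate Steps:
t(B) = √2*√B (t(B) = √(2*B) = √2*√B)
a(g, P) = -2 - √2*√P
o(h) = 6/(6 - √2*√h) (o(h) = (8 - 2)/(8 + (-2 - √2*√h)) = 6/(6 - √2*√h))
-379/(-307) + 164/o(16) = -379/(-307) + 164/((-6/(-6 + √2*√16))) = -379*(-1/307) + 164/((-6/(-6 + √2*4))) = 379/307 + 164/((-6/(-6 + 4*√2))) = 379/307 + 164*(1 - 2*√2/3) = 379/307 + (164 - 328*√2/3) = 50727/307 - 328*√2/3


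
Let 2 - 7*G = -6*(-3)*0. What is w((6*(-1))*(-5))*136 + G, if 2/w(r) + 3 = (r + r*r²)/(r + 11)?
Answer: 131878/188349 ≈ 0.70018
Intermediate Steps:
w(r) = 2/(-3 + (r + r³)/(11 + r)) (w(r) = 2/(-3 + (r + r*r²)/(r + 11)) = 2/(-3 + (r + r³)/(11 + r)))
G = 2/7 (G = 2/7 - (-6*(-3))*0/7 = 2/7 - 18*0/7 = 2/7 - ⅐*0 = 2/7 + 0 = 2/7 ≈ 0.28571)
w((6*(-1))*(-5))*136 + G = (2*(11 + (6*(-1))*(-5))/(-33 + ((6*(-1))*(-5))³ - 2*6*(-1)*(-5)))*136 + 2/7 = (2*(11 - 6*(-5))/(-33 + (-6*(-5))³ - (-12)*(-5)))*136 + 2/7 = (2*(11 + 30)/(-33 + 30³ - 2*30))*136 + 2/7 = (2*41/(-33 + 27000 - 60))*136 + 2/7 = (2*41/26907)*136 + 2/7 = (2*(1/26907)*41)*136 + 2/7 = (82/26907)*136 + 2/7 = 11152/26907 + 2/7 = 131878/188349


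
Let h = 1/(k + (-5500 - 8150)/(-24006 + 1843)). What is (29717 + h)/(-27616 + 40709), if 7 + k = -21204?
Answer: 13969538002568/6154832633099 ≈ 2.2697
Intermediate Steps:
k = -21211 (k = -7 - 21204 = -21211)
h = -22163/470085743 (h = 1/(-21211 + (-5500 - 8150)/(-24006 + 1843)) = 1/(-21211 - 13650/(-22163)) = 1/(-21211 - 13650*(-1/22163)) = 1/(-21211 + 13650/22163) = 1/(-470085743/22163) = -22163/470085743 ≈ -4.7147e-5)
(29717 + h)/(-27616 + 40709) = (29717 - 22163/470085743)/(-27616 + 40709) = (13969538002568/470085743)/13093 = (13969538002568/470085743)*(1/13093) = 13969538002568/6154832633099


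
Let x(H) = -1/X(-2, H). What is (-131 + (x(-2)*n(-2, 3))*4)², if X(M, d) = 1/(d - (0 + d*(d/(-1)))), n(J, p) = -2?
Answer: 13225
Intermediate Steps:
X(M, d) = 1/(d + d²) (X(M, d) = 1/(d - (0 + d*(d*(-1)))) = 1/(d - (0 + d*(-d))) = 1/(d - (0 - d²)) = 1/(d - (-1)*d²) = 1/(d + d²))
x(H) = -H*(1 + H) (x(H) = -1/(1/(H*(1 + H))) = -H*(1 + H))
(-131 + (x(-2)*n(-2, 3))*4)² = (-131 + (-1*(-2)*(1 - 2)*(-2))*4)² = (-131 + (-1*(-2)*(-1)*(-2))*4)² = (-131 - 2*(-2)*4)² = (-131 + 4*4)² = (-131 + 16)² = (-115)² = 13225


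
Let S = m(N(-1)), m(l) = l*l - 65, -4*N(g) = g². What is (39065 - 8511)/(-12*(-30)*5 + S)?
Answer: 488864/27761 ≈ 17.610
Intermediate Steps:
N(g) = -g²/4
m(l) = -65 + l² (m(l) = l² - 65 = -65 + l²)
S = -1039/16 (S = -65 + (-¼*(-1)²)² = -65 + (-¼*1)² = -65 + (-¼)² = -65 + 1/16 = -1039/16 ≈ -64.938)
(39065 - 8511)/(-12*(-30)*5 + S) = (39065 - 8511)/(-12*(-30)*5 - 1039/16) = 30554/(360*5 - 1039/16) = 30554/(1800 - 1039/16) = 30554/(27761/16) = 30554*(16/27761) = 488864/27761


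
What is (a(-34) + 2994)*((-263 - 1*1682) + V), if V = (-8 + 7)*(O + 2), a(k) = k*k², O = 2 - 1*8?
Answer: 70477710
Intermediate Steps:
O = -6 (O = 2 - 8 = -6)
a(k) = k³
V = 4 (V = (-8 + 7)*(-6 + 2) = -1*(-4) = 4)
(a(-34) + 2994)*((-263 - 1*1682) + V) = ((-34)³ + 2994)*((-263 - 1*1682) + 4) = (-39304 + 2994)*((-263 - 1682) + 4) = -36310*(-1945 + 4) = -36310*(-1941) = 70477710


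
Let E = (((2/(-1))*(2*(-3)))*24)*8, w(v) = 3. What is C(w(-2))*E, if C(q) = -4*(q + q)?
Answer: -55296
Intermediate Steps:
C(q) = -8*q
E = 2304 (E = (((2*(-1))*(-6))*24)*8 = (-2*(-6)*24)*8 = (12*24)*8 = 288*8 = 2304)
C(w(-2))*E = -8*3*2304 = -24*2304 = -55296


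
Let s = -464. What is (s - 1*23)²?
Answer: 237169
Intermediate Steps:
(s - 1*23)² = (-464 - 1*23)² = (-464 - 23)² = (-487)² = 237169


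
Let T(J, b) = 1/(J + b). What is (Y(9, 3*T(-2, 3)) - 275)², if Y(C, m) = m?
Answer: 73984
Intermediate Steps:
(Y(9, 3*T(-2, 3)) - 275)² = (3/(-2 + 3) - 275)² = (3/1 - 275)² = (3*1 - 275)² = (3 - 275)² = (-272)² = 73984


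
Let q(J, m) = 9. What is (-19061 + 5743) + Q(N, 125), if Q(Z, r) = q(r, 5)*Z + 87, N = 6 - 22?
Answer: -13375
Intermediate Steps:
N = -16
Q(Z, r) = 87 + 9*Z (Q(Z, r) = 9*Z + 87 = 87 + 9*Z)
(-19061 + 5743) + Q(N, 125) = (-19061 + 5743) + (87 + 9*(-16)) = -13318 + (87 - 144) = -13318 - 57 = -13375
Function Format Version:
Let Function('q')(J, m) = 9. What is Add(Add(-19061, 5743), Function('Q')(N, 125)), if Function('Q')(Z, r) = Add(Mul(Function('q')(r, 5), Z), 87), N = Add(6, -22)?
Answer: -13375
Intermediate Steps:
N = -16
Function('Q')(Z, r) = Add(87, Mul(9, Z)) (Function('Q')(Z, r) = Add(Mul(9, Z), 87) = Add(87, Mul(9, Z)))
Add(Add(-19061, 5743), Function('Q')(N, 125)) = Add(Add(-19061, 5743), Add(87, Mul(9, -16))) = Add(-13318, Add(87, -144)) = Add(-13318, -57) = -13375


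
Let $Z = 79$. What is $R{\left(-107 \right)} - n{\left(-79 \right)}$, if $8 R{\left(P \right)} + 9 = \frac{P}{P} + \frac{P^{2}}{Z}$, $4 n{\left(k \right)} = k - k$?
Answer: $\frac{10817}{632} \approx 17.116$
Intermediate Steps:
$n{\left(k \right)} = 0$ ($n{\left(k \right)} = \frac{k - k}{4} = \frac{1}{4} \cdot 0 = 0$)
$R{\left(P \right)} = -1 + \frac{P^{2}}{632}$ ($R{\left(P \right)} = - \frac{9}{8} + \frac{\frac{P}{P} + \frac{P^{2}}{79}}{8} = - \frac{9}{8} + \frac{1 + P^{2} \cdot \frac{1}{79}}{8} = - \frac{9}{8} + \frac{1 + \frac{P^{2}}{79}}{8} = - \frac{9}{8} + \left(\frac{1}{8} + \frac{P^{2}}{632}\right) = -1 + \frac{P^{2}}{632}$)
$R{\left(-107 \right)} - n{\left(-79 \right)} = \left(-1 + \frac{\left(-107\right)^{2}}{632}\right) - 0 = \left(-1 + \frac{1}{632} \cdot 11449\right) + 0 = \left(-1 + \frac{11449}{632}\right) + 0 = \frac{10817}{632} + 0 = \frac{10817}{632}$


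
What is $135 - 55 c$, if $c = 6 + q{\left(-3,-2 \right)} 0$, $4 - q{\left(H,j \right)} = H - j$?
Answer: $-195$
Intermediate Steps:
$q{\left(H,j \right)} = 4 + j - H$ ($q{\left(H,j \right)} = 4 - \left(H - j\right) = 4 + j - H$)
$c = 6$ ($c = 6 + \left(4 - 2 - -3\right) 0 = 6 + \left(4 - 2 + 3\right) 0 = 6 + 5 \cdot 0 = 6 + 0 = 6$)
$135 - 55 c = 135 - 330 = -195$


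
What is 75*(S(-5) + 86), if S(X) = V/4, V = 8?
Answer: 6600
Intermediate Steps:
S(X) = 2 (S(X) = 8/4 = 8*(¼) = 2)
75*(S(-5) + 86) = 75*(2 + 86) = 75*88 = 6600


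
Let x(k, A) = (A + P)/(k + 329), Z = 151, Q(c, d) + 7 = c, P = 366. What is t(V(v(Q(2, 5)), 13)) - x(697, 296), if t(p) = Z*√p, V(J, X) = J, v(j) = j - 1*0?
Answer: -331/513 + 151*I*√5 ≈ -0.64522 + 337.65*I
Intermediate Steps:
Q(c, d) = -7 + c
v(j) = j (v(j) = j + 0 = j)
x(k, A) = (366 + A)/(329 + k) (x(k, A) = (A + 366)/(k + 329) = (366 + A)/(329 + k))
t(p) = 151*√p
t(V(v(Q(2, 5)), 13)) - x(697, 296) = 151*√(-7 + 2) - (366 + 296)/(329 + 697) = 151*√(-5) - 662/1026 = 151*(I*√5) - 662/1026 = 151*I*√5 - 1*331/513 = 151*I*√5 - 331/513 = -331/513 + 151*I*√5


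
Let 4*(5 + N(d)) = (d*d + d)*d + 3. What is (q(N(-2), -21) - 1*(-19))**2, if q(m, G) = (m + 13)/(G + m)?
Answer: 3857296/11025 ≈ 349.87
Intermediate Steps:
N(d) = -17/4 + d*(d + d**2)/4 (N(d) = -5 + ((d*d + d)*d + 3)/4 = -5 + ((d**2 + d)*d + 3)/4 = -5 + ((d + d**2)*d + 3)/4 = -5 + (d*(d + d**2) + 3)/4 = -5 + (3 + d*(d + d**2))/4 = -5 + (3/4 + d*(d + d**2)/4) = -17/4 + d*(d + d**2)/4)
q(m, G) = (13 + m)/(G + m)
(q(N(-2), -21) - 1*(-19))**2 = ((13 + (-17/4 + (1/4)*(-2)**2 + (1/4)*(-2)**3))/(-21 + (-17/4 + (1/4)*(-2)**2 + (1/4)*(-2)**3)) - 1*(-19))**2 = ((13 + (-17/4 + (1/4)*4 + (1/4)*(-8)))/(-21 + (-17/4 + (1/4)*4 + (1/4)*(-8))) + 19)**2 = ((13 + (-17/4 + 1 - 2))/(-21 + (-17/4 + 1 - 2)) + 19)**2 = ((13 - 21/4)/(-21 - 21/4) + 19)**2 = ((31/4)/(-105/4) + 19)**2 = (-4/105*31/4 + 19)**2 = (-31/105 + 19)**2 = (1964/105)**2 = 3857296/11025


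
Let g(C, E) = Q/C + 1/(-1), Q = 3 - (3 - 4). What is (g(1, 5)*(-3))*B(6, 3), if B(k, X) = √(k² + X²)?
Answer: -27*√5 ≈ -60.374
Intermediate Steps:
Q = 4 (Q = 3 - 1*(-1) = 3 + 1 = 4)
g(C, E) = -1 + 4/C (g(C, E) = 4/C + 1/(-1) = 4/C + 1*(-1) = 4/C - 1 = -1 + 4/C)
B(k, X) = √(X² + k²)
(g(1, 5)*(-3))*B(6, 3) = (((4 - 1*1)/1)*(-3))*√(3² + 6²) = ((1*(4 - 1))*(-3))*√(9 + 36) = ((1*3)*(-3))*√45 = (3*(-3))*(3*√5) = -27*√5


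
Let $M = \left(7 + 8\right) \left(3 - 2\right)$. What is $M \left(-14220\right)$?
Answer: $-213300$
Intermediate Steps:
$M = 15$ ($M = 15 \cdot 1 = 15$)
$M \left(-14220\right) = 15 \left(-14220\right) = -213300$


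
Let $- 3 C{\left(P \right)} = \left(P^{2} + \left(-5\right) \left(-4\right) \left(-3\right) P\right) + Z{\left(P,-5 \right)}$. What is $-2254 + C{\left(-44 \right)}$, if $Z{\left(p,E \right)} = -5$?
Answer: $- \frac{11333}{3} \approx -3777.7$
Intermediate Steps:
$C{\left(P \right)} = \frac{5}{3} + 20 P - \frac{P^{2}}{3}$ ($C{\left(P \right)} = - \frac{\left(P^{2} + \left(-5\right) \left(-4\right) \left(-3\right) P\right) - 5}{3} = - \frac{\left(P^{2} + 20 \left(-3\right) P\right) - 5}{3} = - \frac{\left(P^{2} - 60 P\right) - 5}{3} = - \frac{-5 + P^{2} - 60 P}{3} = \frac{5}{3} + 20 P - \frac{P^{2}}{3}$)
$-2254 + C{\left(-44 \right)} = -2254 + \left(\frac{5}{3} + 20 \left(-44\right) - \frac{\left(-44\right)^{2}}{3}\right) = -2254 - \frac{4571}{3} = - \frac{11333}{3}$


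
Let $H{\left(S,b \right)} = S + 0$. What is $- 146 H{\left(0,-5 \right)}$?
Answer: $0$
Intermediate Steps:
$H{\left(S,b \right)} = S$
$- 146 H{\left(0,-5 \right)} = \left(-146\right) 0 = 0$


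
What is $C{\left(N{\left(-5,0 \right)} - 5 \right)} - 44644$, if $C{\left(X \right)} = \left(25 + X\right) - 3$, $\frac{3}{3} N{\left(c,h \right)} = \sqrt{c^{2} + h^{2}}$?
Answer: $-44622$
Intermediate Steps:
$N{\left(c,h \right)} = \sqrt{c^{2} + h^{2}}$
$C{\left(X \right)} = 22 + X$
$C{\left(N{\left(-5,0 \right)} - 5 \right)} - 44644 = \left(22 - \left(5 - \sqrt{\left(-5\right)^{2} + 0^{2}}\right)\right) - 44644 = \left(22 - \left(5 - \sqrt{25 + 0}\right)\right) - 44644 = \left(22 - \left(5 - \sqrt{25}\right)\right) - 44644 = \left(22 + \left(5 - 5\right)\right) - 44644 = \left(22 + 0\right) - 44644 = 22 - 44644 = -44622$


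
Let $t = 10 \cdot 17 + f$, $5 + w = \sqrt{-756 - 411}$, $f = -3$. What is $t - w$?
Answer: $172 - i \sqrt{1167} \approx 172.0 - 34.161 i$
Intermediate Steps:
$w = -5 + i \sqrt{1167}$ ($w = -5 + \sqrt{-756 - 411} = -5 + \sqrt{-1167} = -5 + i \sqrt{1167} \approx -5.0 + 34.161 i$)
$t = 167$ ($t = 10 \cdot 17 - 3 = 170 - 3 = 167$)
$t - w = 167 - \left(-5 + i \sqrt{1167}\right) = 167 + \left(5 - i \sqrt{1167}\right) = 172 - i \sqrt{1167}$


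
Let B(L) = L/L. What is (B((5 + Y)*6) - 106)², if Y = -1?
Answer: 11025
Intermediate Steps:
B(L) = 1
(B((5 + Y)*6) - 106)² = (1 - 106)² = (-105)² = 11025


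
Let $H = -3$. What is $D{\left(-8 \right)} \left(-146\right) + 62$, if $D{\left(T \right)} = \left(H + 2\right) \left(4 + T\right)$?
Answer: $-522$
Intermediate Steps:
$D{\left(T \right)} = -4 - T$ ($D{\left(T \right)} = \left(-3 + 2\right) \left(4 + T\right) = - (4 + T) = -4 - T$)
$D{\left(-8 \right)} \left(-146\right) + 62 = \left(-4 - -8\right) \left(-146\right) + 62 = \left(-4 + 8\right) \left(-146\right) + 62 = 4 \left(-146\right) + 62 = -584 + 62 = -522$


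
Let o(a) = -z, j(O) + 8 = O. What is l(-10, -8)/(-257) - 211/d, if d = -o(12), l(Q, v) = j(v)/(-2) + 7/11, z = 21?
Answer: -598492/59367 ≈ -10.081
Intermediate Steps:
j(O) = -8 + O
l(Q, v) = 51/11 - v/2 (l(Q, v) = (-8 + v)/(-2) + 7/11 = (-8 + v)*(-½) + 7*(1/11) = (4 - v/2) + 7/11 = 51/11 - v/2)
o(a) = -21 (o(a) = -1*21 = -21)
d = 21 (d = -1*(-21) = 21)
l(-10, -8)/(-257) - 211/d = (51/11 - ½*(-8))/(-257) - 211/21 = (51/11 + 4)*(-1/257) - 211*1/21 = (95/11)*(-1/257) - 211/21 = -95/2827 - 211/21 = -598492/59367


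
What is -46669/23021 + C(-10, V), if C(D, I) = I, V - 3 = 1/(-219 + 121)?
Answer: 2171591/2256058 ≈ 0.96256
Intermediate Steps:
V = 293/98 (V = 3 + 1/(-219 + 121) = 3 + 1/(-98) = 3 - 1/98 = 293/98 ≈ 2.9898)
-46669/23021 + C(-10, V) = -46669/23021 + 293/98 = 2171591/2256058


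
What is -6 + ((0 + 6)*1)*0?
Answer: -6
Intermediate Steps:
-6 + ((0 + 6)*1)*0 = -6 + (6*1)*0 = -6 + 6*0 = -6 + 0 = -6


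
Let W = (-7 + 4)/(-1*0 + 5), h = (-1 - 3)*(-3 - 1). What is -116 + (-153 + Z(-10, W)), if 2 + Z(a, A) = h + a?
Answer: -265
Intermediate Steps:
h = 16 (h = -4*(-4) = 16)
W = -3/5 (W = -3/(0 + 5) = -3/5 ≈ -0.60000)
Z(a, A) = 14 + a (Z(a, A) = -2 + (16 + a) = 14 + a)
-116 + (-153 + Z(-10, W)) = -116 + (-153 + (14 - 10)) = -116 + (-153 + 4) = -116 - 149 = -265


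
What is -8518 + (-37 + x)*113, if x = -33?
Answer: -16428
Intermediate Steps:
-8518 + (-37 + x)*113 = -8518 + (-37 - 33)*113 = -8518 - 70*113 = -8518 - 7910 = -16428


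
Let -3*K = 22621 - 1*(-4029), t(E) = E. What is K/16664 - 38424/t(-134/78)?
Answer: 37456513081/1674732 ≈ 22366.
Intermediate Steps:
K = -26650/3 (K = -(22621 - 1*(-4029))/3 = -(22621 + 4029)/3 = -⅓*26650 = -26650/3 ≈ -8883.3)
K/16664 - 38424/t(-134/78) = -26650/3/16664 - 38424/((-134/78)) = -26650/3*1/16664 - 38424/((-134*1/78)) = -13325/24996 - 38424/(-67/39) = -13325/24996 - 38424*(-39/67) = -13325/24996 + 1498536/67 = 37456513081/1674732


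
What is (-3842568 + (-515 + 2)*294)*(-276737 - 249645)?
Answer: 2102048614980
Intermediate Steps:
(-3842568 + (-515 + 2)*294)*(-276737 - 249645) = (-3842568 - 513*294)*(-526382) = (-3842568 - 150822)*(-526382) = -3993390*(-526382) = 2102048614980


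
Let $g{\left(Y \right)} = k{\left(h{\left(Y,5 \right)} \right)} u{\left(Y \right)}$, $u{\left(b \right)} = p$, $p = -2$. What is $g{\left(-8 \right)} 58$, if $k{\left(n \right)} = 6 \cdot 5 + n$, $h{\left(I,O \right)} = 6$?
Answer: $-4176$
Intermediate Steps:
$u{\left(b \right)} = -2$
$k{\left(n \right)} = 30 + n$
$g{\left(Y \right)} = -72$ ($g{\left(Y \right)} = \left(30 + 6\right) \left(-2\right) = 36 \left(-2\right) = -72$)
$g{\left(-8 \right)} 58 = \left(-72\right) 58 = -4176$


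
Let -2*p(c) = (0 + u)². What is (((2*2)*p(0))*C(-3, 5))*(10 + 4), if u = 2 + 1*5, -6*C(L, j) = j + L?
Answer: 1372/3 ≈ 457.33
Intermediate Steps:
C(L, j) = -L/6 - j/6 (C(L, j) = -(j + L)/6 = -(L + j)/6 = -L/6 - j/6)
u = 7 (u = 2 + 5 = 7)
p(c) = -49/2 (p(c) = -(0 + 7)²/2 = -½*7² = -½*49 = -49/2)
(((2*2)*p(0))*C(-3, 5))*(10 + 4) = (((2*2)*(-49/2))*(-⅙*(-3) - ⅙*5))*(10 + 4) = ((4*(-49/2))*(½ - ⅚))*14 = -98*(-⅓)*14 = (98/3)*14 = 1372/3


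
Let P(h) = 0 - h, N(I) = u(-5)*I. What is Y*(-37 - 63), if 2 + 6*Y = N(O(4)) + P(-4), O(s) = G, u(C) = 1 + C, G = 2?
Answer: 100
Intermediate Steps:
O(s) = 2
N(I) = -4*I (N(I) = (1 - 5)*I = -4*I)
P(h) = -h
Y = -1 (Y = -⅓ + (-4*2 - 1*(-4))/6 = -⅓ + (-8 + 4)/6 = -⅓ + (⅙)*(-4) = -⅓ - ⅔ = -1)
Y*(-37 - 63) = -(-37 - 63) = -1*(-100) = 100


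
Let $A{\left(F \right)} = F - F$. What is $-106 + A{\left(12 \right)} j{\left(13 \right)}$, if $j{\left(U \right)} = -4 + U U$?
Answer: $-106$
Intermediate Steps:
$A{\left(F \right)} = 0$
$j{\left(U \right)} = -4 + U^{2}$
$-106 + A{\left(12 \right)} j{\left(13 \right)} = -106 + 0 \left(-4 + 13^{2}\right) = -106 + 0 \left(-4 + 169\right) = -106 + 0 \cdot 165 = -106 + 0 = -106$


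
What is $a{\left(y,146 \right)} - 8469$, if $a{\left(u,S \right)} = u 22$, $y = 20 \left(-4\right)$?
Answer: $-10229$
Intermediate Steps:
$y = -80$
$a{\left(u,S \right)} = 22 u$
$a{\left(y,146 \right)} - 8469 = 22 \left(-80\right) - 8469 = -1760 - 8469 = -10229$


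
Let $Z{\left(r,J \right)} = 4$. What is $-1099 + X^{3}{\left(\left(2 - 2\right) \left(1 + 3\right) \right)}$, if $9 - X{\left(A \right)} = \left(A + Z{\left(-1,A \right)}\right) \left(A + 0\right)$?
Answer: $-370$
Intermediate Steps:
$X{\left(A \right)} = 9 - A \left(4 + A\right)$ ($X{\left(A \right)} = 9 - \left(A + 4\right) \left(A + 0\right) = 9 - \left(4 + A\right) A = 9 - A \left(4 + A\right)$)
$-1099 + X^{3}{\left(\left(2 - 2\right) \left(1 + 3\right) \right)} = -1099 + \left(9 - \left(\left(2 - 2\right) \left(1 + 3\right)\right)^{2} - 4 \left(2 - 2\right) \left(1 + 3\right)\right)^{3} = -1099 + \left(9 - \left(0 \cdot 4\right)^{2} - 4 \cdot 0 \cdot 4\right)^{3} = -1099 + \left(9 - 0^{2} - 0\right)^{3} = -1099 + \left(9 - 0 + 0\right)^{3} = -1099 + \left(9 + 0 + 0\right)^{3} = -1099 + 9^{3} = -1099 + 729 = -370$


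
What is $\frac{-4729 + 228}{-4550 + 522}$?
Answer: $\frac{4501}{4028} \approx 1.1174$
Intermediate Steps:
$\frac{-4729 + 228}{-4550 + 522} = - \frac{4501}{-4028} = \left(-4501\right) \left(- \frac{1}{4028}\right) = \frac{4501}{4028}$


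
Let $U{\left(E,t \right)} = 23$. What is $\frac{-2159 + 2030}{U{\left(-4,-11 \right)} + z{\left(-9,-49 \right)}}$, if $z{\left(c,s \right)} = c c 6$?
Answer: $- \frac{129}{509} \approx -0.25344$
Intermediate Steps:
$z{\left(c,s \right)} = 6 c^{2}$ ($z{\left(c,s \right)} = c 6 c = 6 c^{2}$)
$\frac{-2159 + 2030}{U{\left(-4,-11 \right)} + z{\left(-9,-49 \right)}} = \frac{-2159 + 2030}{23 + 6 \left(-9\right)^{2}} = - \frac{129}{23 + 6 \cdot 81} = - \frac{129}{23 + 486} = - \frac{129}{509}$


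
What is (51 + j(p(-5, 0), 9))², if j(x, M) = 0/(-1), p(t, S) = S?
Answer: 2601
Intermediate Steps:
j(x, M) = 0 (j(x, M) = 0*(-1) = 0)
(51 + j(p(-5, 0), 9))² = (51 + 0)² = 51² = 2601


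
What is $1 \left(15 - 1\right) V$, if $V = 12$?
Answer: $168$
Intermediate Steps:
$1 \left(15 - 1\right) V = 1 \left(15 - 1\right) 12 = 1 \cdot 14 \cdot 12 = 14 \cdot 12 = 168$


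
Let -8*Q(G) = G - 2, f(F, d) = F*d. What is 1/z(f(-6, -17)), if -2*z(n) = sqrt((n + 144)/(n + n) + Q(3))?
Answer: -4*sqrt(102)/21 ≈ -1.9237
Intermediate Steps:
Q(G) = 1/4 - G/8 (Q(G) = -(G - 2)/8 = -(-2 + G)/8 = 1/4 - G/8)
z(n) = -sqrt(-1/8 + (144 + n)/(2*n))/2 (z(n) = -sqrt((n + 144)/(n + n) + (1/4 - 1/8*3))/2 = -sqrt((144 + n)/((2*n)) + (1/4 - 3/8))/2 = -sqrt((144 + n)*(1/(2*n)) - 1/8)/2 = -sqrt((144 + n)/(2*n) - 1/8)/2 = -sqrt(-1/8 + (144 + n)/(2*n))/2)
1/z(f(-6, -17)) = 1/(-sqrt(6)*sqrt((192 - 6*(-17))/((-6*(-17))))/8) = 1/(-sqrt(6)*sqrt((192 + 102)/102)/8) = 1/(-sqrt(6)*sqrt((1/102)*294)/8) = 1/(-sqrt(6)*sqrt(49/17)/8) = 1/(-sqrt(6)*7*sqrt(17)/17/8) = 1/(-7*sqrt(102)/136) = -4*sqrt(102)/21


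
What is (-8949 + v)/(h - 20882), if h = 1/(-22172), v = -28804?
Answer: 44055764/24368195 ≈ 1.8079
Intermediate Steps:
h = -1/22172 ≈ -4.5102e-5
(-8949 + v)/(h - 20882) = (-8949 - 28804)/(-1/22172 - 20882) = -37753/(-462995705/22172) = -37753*(-22172/462995705) = 44055764/24368195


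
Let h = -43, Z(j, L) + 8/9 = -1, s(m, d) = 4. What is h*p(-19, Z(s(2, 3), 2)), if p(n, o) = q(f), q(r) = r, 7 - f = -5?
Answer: -516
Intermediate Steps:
f = 12 (f = 7 - 1*(-5) = 7 + 5 = 12)
Z(j, L) = -17/9 (Z(j, L) = -8/9 - 1 = -17/9)
p(n, o) = 12
h*p(-19, Z(s(2, 3), 2)) = -43*12 = -516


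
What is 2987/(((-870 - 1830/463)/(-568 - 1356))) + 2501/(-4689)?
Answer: 115516103447/17568120 ≈ 6575.3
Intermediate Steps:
2987/(((-870 - 1830/463)/(-568 - 1356))) + 2501/(-4689) = 2987/(((-870 - 1830*1/463)/(-1924))) + 2501*(-1/4689) = 2987/(((-870 - 1830/463)*(-1/1924))) - 2501/4689 = 2987/((-404640/463*(-1/1924))) - 2501/4689 = 2987/(101160/222703) - 2501/4689 = 2987*(222703/101160) - 2501/4689 = 665213861/101160 - 2501/4689 = 115516103447/17568120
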